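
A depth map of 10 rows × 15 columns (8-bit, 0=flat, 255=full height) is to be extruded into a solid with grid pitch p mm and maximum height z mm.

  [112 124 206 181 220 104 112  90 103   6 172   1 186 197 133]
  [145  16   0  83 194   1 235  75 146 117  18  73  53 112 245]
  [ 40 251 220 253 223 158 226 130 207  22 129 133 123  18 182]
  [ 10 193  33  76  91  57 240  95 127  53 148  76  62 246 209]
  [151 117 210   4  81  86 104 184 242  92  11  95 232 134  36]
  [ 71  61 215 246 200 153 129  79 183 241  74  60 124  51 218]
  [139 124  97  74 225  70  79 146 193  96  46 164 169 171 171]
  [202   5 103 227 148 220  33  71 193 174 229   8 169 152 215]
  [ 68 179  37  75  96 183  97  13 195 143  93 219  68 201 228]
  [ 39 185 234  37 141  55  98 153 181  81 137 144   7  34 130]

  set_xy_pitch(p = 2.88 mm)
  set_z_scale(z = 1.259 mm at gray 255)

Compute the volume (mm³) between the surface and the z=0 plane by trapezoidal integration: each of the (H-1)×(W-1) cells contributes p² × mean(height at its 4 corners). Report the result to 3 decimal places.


653.956

height_mm = gray/255 × 1.259; cell vol = 2.88² × mean(4 corners)
unit = 2.88² × 1.259 / (4×255) = 0.0102379 mm³ per gray-sum
row 0: Σ corner-gray over 14 cells = 6285  → 64.3451
row 1: Σ corner-gray over 14 cells = 7044  → 72.1157
row 2: Σ corner-gray over 14 cells = 7621  → 78.0230
row 3: Σ corner-gray over 14 cells = 6584  → 67.4063
row 4: Σ corner-gray over 14 cells = 7292  → 74.6547
row 5: Σ corner-gray over 14 cells = 7539  → 77.1835
row 6: Σ corner-gray over 14 cells = 7499  → 76.7740
row 7: Σ corner-gray over 14 cells = 7375  → 75.5045
row 8: Σ corner-gray over 14 cells = 6637  → 67.9489
Σ rows: total corner-gray = 63876  → 653.9556 mm³


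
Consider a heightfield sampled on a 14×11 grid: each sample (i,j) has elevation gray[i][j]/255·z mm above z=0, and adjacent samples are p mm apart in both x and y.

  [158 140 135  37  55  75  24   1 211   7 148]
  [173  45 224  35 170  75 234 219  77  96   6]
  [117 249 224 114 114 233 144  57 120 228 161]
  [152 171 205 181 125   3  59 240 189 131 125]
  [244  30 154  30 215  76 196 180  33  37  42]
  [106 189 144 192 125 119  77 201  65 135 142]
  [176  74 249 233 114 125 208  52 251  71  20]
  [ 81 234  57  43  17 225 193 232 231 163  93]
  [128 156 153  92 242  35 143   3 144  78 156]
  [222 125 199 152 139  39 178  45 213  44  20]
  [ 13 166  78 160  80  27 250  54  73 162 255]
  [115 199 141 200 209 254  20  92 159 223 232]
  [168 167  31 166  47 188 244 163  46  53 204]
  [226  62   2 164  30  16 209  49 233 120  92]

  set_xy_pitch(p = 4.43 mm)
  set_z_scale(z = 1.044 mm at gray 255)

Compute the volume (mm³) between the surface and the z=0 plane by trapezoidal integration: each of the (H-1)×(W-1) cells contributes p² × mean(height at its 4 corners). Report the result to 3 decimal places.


height_mm = gray/255 × 1.044; cell vol = 4.43² × mean(4 corners)
unit = 4.43² × 1.044 / (4×255) = 0.0200867 mm³ per gray-sum
row 0: Σ corner-gray over 10 cells = 4205  → 84.4644
row 1: Σ corner-gray over 10 cells = 5773  → 115.9603
row 2: Σ corner-gray over 10 cells = 6129  → 123.1112
row 3: Σ corner-gray over 10 cells = 5073  → 101.8996
row 4: Σ corner-gray over 10 cells = 4930  → 99.0272
row 5: Σ corner-gray over 10 cells = 5692  → 114.3333
row 6: Σ corner-gray over 10 cells = 5914  → 118.7925
row 7: Σ corner-gray over 10 cells = 5340  → 107.2628
row 8: Σ corner-gray over 10 cells = 4886  → 98.1434
row 9: Σ corner-gray over 10 cells = 4878  → 97.9827
row 10: Σ corner-gray over 10 cells = 5709  → 114.6748
row 11: Σ corner-gray over 10 cells = 5923  → 118.9733
row 12: Σ corner-gray over 10 cells = 4670  → 93.8047
Σ rows: total corner-gray = 69122  → 1388.4303 mm³

1388.430


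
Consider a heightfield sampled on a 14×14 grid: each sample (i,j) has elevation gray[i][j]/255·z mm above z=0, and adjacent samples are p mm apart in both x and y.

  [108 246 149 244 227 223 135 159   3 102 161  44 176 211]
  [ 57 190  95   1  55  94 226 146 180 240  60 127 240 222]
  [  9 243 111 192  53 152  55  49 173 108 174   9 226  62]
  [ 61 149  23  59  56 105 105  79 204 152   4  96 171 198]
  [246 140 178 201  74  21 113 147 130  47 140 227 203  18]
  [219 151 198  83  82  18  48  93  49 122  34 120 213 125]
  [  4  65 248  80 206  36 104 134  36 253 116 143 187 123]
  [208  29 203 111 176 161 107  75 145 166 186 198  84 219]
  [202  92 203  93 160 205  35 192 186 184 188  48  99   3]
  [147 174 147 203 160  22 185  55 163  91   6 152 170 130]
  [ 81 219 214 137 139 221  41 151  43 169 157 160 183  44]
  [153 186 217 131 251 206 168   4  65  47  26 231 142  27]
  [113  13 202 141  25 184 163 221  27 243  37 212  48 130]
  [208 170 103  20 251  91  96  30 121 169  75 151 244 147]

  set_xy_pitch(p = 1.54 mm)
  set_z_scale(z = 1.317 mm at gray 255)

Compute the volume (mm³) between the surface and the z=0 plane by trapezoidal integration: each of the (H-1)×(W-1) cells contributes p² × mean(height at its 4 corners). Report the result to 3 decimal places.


height_mm = gray/255 × 1.317; cell vol = 1.54² × mean(4 corners)
unit = 1.54² × 1.317 / (4×255) = 0.00306215 mm³ per gray-sum
row 0: Σ corner-gray over 13 cells = 7644  → 23.4071
row 1: Σ corner-gray over 13 cells = 6748  → 20.6634
row 2: Σ corner-gray over 13 cells = 5826  → 17.8401
row 3: Σ corner-gray over 13 cells = 6171  → 18.8966
row 4: Σ corner-gray over 13 cells = 6272  → 19.2058
row 5: Σ corner-gray over 13 cells = 6109  → 18.7067
row 6: Σ corner-gray over 13 cells = 7052  → 21.5943
row 7: Σ corner-gray over 13 cells = 7284  → 22.3047
row 8: Σ corner-gray over 13 cells = 6908  → 21.1534
row 9: Σ corner-gray over 13 cells = 7126  → 21.8209
row 10: Σ corner-gray over 13 cells = 7321  → 22.4180
row 11: Σ corner-gray over 13 cells = 6803  → 20.8318
row 12: Σ corner-gray over 13 cells = 6672  → 20.4307
Σ rows: total corner-gray = 87936  → 269.2736 mm³

269.274


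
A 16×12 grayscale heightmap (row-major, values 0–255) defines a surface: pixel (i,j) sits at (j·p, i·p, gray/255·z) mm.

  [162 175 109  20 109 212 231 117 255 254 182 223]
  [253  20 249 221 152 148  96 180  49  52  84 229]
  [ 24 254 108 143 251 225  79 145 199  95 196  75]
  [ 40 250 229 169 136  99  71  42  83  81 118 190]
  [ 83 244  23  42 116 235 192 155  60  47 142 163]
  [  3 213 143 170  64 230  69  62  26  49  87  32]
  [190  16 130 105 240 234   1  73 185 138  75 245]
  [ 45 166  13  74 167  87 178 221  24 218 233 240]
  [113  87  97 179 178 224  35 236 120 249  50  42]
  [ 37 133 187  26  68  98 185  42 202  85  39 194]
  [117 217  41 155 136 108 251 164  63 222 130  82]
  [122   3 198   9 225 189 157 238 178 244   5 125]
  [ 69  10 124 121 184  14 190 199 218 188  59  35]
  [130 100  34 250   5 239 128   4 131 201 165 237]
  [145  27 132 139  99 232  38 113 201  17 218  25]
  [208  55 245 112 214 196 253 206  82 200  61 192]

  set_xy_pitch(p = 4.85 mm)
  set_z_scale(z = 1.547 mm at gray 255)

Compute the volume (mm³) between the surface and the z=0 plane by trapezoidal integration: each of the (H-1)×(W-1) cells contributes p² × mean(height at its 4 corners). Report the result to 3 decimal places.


3123.309

height_mm = gray/255 × 1.547; cell vol = 4.85² × mean(4 corners)
unit = 4.85² × 1.547 / (4×255) = 0.0356758 mm³ per gray-sum
row 0: Σ corner-gray over 11 cells = 6697  → 238.9208
row 1: Σ corner-gray over 11 cells = 6473  → 230.9294
row 2: Σ corner-gray over 11 cells = 6275  → 223.8656
row 3: Σ corner-gray over 11 cells = 5544  → 197.7866
row 4: Σ corner-gray over 11 cells = 5019  → 179.0568
row 5: Σ corner-gray over 11 cells = 5090  → 181.5898
row 6: Σ corner-gray over 11 cells = 5876  → 209.6310
row 7: Σ corner-gray over 11 cells = 6112  → 218.0504
row 8: Σ corner-gray over 11 cells = 5426  → 193.5768
row 9: Σ corner-gray over 11 cells = 5534  → 197.4298
row 10: Σ corner-gray over 11 cells = 6312  → 225.1856
row 11: Σ corner-gray over 11 cells = 5857  → 208.9531
row 12: Σ corner-gray over 11 cells = 5599  → 199.7488
row 13: Σ corner-gray over 11 cells = 5483  → 195.6104
row 14: Σ corner-gray over 11 cells = 6250  → 222.9737
Σ rows: total corner-gray = 87547  → 3123.3085 mm³


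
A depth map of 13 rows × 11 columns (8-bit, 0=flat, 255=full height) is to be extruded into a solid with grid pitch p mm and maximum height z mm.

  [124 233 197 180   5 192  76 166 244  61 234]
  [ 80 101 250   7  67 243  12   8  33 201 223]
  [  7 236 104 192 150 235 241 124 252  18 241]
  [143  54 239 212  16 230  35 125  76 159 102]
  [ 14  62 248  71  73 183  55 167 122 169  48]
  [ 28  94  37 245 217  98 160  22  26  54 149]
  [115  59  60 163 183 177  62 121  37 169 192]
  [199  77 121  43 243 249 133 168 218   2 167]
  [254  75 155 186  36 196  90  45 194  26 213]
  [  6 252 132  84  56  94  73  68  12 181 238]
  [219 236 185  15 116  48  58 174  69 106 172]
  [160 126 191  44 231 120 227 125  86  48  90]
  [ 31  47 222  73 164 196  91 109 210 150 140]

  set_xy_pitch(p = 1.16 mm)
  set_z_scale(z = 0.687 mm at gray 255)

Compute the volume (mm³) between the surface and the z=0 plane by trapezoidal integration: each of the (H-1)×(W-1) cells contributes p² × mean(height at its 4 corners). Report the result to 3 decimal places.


54.879

height_mm = gray/255 × 0.687; cell vol = 1.16² × mean(4 corners)
unit = 1.16² × 0.687 / (4×255) = 0.000906301 mm³ per gray-sum
row 0: Σ corner-gray over 10 cells = 5213  → 4.7245
row 1: Σ corner-gray over 10 cells = 5499  → 4.9838
row 2: Σ corner-gray over 10 cells = 5889  → 5.3372
row 3: Σ corner-gray over 10 cells = 4899  → 4.4400
row 4: Σ corner-gray over 10 cells = 4445  → 4.0285
row 5: Σ corner-gray over 10 cells = 4452  → 4.0349
row 6: Σ corner-gray over 10 cells = 5243  → 4.7517
row 7: Σ corner-gray over 10 cells = 5347  → 4.8460
row 8: Σ corner-gray over 10 cells = 4621  → 4.1880
row 9: Σ corner-gray over 10 cells = 4553  → 4.1264
row 10: Σ corner-gray over 10 cells = 5051  → 4.5777
row 11: Σ corner-gray over 10 cells = 5341  → 4.8406
Σ rows: total corner-gray = 60553  → 54.8793 mm³


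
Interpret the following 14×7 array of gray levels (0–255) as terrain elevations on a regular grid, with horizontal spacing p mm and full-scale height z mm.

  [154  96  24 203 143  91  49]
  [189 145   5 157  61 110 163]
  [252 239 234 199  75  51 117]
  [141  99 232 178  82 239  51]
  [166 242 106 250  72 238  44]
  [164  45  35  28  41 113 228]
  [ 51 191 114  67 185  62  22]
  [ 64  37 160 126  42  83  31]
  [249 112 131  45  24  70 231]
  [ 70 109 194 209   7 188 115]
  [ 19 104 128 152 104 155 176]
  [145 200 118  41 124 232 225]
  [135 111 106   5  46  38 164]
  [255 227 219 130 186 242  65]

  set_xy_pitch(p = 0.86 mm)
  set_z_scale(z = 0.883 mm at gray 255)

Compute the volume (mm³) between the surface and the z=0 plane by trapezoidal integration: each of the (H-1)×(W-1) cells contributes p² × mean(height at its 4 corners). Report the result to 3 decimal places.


height_mm = gray/255 × 0.883; cell vol = 0.86² × mean(4 corners)
unit = 0.86² × 0.883 / (4×255) = 0.000640262 mm³ per gray-sum
row 0: Σ corner-gray over 6 cells = 2625  → 1.6807
row 1: Σ corner-gray over 6 cells = 3273  → 2.0956
row 2: Σ corner-gray over 6 cells = 3817  → 2.4439
row 3: Σ corner-gray over 6 cells = 3878  → 2.4829
row 4: Σ corner-gray over 6 cells = 2942  → 1.8836
row 5: Σ corner-gray over 6 cells = 2227  → 1.4259
row 6: Σ corner-gray over 6 cells = 2302  → 1.4739
row 7: Σ corner-gray over 6 cells = 2235  → 1.4310
row 8: Σ corner-gray over 6 cells = 2843  → 1.8203
row 9: Σ corner-gray over 6 cells = 3080  → 1.9720
row 10: Σ corner-gray over 6 cells = 3281  → 2.1007
row 11: Σ corner-gray over 6 cells = 2711  → 1.7357
row 12: Σ corner-gray over 6 cells = 3239  → 2.0738
Σ rows: total corner-gray = 38453  → 24.6200 mm³

24.620


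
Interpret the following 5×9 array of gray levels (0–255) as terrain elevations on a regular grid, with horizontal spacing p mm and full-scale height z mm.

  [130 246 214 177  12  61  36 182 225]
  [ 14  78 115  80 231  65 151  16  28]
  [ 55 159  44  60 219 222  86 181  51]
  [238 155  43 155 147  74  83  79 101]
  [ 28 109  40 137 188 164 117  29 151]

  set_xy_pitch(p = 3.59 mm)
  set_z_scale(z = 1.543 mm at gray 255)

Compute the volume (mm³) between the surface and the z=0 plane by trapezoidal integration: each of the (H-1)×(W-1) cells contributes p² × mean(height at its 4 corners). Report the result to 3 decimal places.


height_mm = gray/255 × 1.543; cell vol = 3.59² × mean(4 corners)
unit = 3.59² × 1.543 / (4×255) = 0.0194964 mm³ per gray-sum
row 0: Σ corner-gray over 8 cells = 3725  → 72.6241
row 1: Σ corner-gray over 8 cells = 3562  → 69.4462
row 2: Σ corner-gray over 8 cells = 3859  → 75.2366
row 3: Σ corner-gray over 8 cells = 3558  → 69.3682
Σ rows: total corner-gray = 14704  → 286.6752 mm³

286.675


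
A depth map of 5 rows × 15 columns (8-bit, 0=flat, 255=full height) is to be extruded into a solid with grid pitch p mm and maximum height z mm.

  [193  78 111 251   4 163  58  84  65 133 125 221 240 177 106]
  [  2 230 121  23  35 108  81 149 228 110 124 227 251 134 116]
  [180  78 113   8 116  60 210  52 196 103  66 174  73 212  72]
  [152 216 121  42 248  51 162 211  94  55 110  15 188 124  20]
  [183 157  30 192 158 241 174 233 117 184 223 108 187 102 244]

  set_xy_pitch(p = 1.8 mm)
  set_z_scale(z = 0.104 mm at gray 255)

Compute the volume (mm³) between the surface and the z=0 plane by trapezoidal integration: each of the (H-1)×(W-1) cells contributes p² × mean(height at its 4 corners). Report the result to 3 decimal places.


height_mm = gray/255 × 0.104; cell vol = 1.8² × mean(4 corners)
unit = 1.8² × 0.104 / (4×255) = 0.000330353 mm³ per gray-sum
row 0: Σ corner-gray over 14 cells = 7479  → 2.4707
row 1: Σ corner-gray over 14 cells = 6934  → 2.2907
row 2: Σ corner-gray over 14 cells = 6620  → 2.1869
row 3: Σ corner-gray over 14 cells = 8085  → 2.6709
Σ rows: total corner-gray = 29118  → 9.6192 mm³

9.619


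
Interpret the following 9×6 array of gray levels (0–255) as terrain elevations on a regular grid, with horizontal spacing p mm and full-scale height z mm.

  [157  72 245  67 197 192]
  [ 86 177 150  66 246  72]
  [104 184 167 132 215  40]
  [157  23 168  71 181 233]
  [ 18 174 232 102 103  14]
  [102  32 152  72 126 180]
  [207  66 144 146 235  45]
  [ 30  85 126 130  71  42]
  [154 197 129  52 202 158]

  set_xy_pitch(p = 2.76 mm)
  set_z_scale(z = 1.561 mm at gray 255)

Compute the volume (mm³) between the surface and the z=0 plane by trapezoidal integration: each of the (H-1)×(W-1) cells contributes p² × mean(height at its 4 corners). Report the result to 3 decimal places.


height_mm = gray/255 × 1.561; cell vol = 2.76² × mean(4 corners)
unit = 2.76² × 1.561 / (4×255) = 0.0116579 mm³ per gray-sum
row 0: Σ corner-gray over 5 cells = 2947  → 34.3559
row 1: Σ corner-gray over 5 cells = 2976  → 34.6940
row 2: Σ corner-gray over 5 cells = 2816  → 32.8287
row 3: Σ corner-gray over 5 cells = 2530  → 29.4945
row 4: Σ corner-gray over 5 cells = 2300  → 26.8132
row 5: Σ corner-gray over 5 cells = 2480  → 28.9116
row 6: Σ corner-gray over 5 cells = 2330  → 27.1629
row 7: Σ corner-gray over 5 cells = 2368  → 27.6059
Σ rows: total corner-gray = 20747  → 241.8668 mm³

241.867


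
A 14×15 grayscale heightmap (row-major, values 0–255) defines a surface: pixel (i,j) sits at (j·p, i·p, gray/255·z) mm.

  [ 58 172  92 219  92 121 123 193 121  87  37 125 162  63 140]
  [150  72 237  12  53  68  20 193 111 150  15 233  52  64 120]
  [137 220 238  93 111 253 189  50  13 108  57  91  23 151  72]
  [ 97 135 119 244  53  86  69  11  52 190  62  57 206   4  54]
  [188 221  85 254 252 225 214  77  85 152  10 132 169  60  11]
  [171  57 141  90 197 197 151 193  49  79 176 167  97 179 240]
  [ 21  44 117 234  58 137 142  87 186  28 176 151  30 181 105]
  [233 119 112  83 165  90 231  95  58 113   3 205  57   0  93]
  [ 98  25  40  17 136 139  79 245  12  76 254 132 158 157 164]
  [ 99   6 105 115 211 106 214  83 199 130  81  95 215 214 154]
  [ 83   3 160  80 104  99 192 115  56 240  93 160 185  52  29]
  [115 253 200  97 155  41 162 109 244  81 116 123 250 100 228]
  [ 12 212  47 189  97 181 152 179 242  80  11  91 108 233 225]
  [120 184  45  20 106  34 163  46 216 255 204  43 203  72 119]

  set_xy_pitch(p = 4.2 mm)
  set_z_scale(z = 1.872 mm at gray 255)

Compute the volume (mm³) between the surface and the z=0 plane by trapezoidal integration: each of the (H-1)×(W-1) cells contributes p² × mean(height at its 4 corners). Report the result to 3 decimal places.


2909.796

height_mm = gray/255 × 1.872; cell vol = 4.2² × mean(4 corners)
unit = 4.2² × 1.872 / (4×255) = 0.0323746 mm³ per gray-sum
row 0: Σ corner-gray over 14 cells = 6242  → 202.0822
row 1: Σ corner-gray over 14 cells = 6233  → 201.7908
row 2: Σ corner-gray over 14 cells = 6130  → 198.4562
row 3: Σ corner-gray over 14 cells = 6798  → 220.0825
row 4: Σ corner-gray over 14 cells = 8028  → 259.9032
row 5: Σ corner-gray over 14 cells = 7225  → 233.9064
row 6: Σ corner-gray over 14 cells = 6256  → 202.5354
row 7: Σ corner-gray over 14 cells = 6190  → 200.3987
row 8: Σ corner-gray over 14 cells = 7003  → 226.7192
row 9: Σ corner-gray over 14 cells = 6991  → 226.3307
row 10: Σ corner-gray over 14 cells = 7395  → 239.4101
row 11: Σ corner-gray over 14 cells = 8086  → 261.7809
row 12: Σ corner-gray over 14 cells = 7302  → 236.3992
Σ rows: total corner-gray = 89879  → 2909.7956 mm³


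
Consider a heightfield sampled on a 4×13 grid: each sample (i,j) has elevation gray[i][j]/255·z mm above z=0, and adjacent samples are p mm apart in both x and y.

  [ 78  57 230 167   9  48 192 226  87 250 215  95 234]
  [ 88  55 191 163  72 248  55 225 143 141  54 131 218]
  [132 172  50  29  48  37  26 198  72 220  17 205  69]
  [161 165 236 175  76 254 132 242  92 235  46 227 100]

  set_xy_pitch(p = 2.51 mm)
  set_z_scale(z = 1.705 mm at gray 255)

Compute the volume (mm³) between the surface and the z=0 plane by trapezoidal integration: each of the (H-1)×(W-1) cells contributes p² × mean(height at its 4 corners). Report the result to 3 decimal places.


height_mm = gray/255 × 1.705; cell vol = 2.51² × mean(4 corners)
unit = 2.51² × 1.705 / (4×255) = 0.010531 mm³ per gray-sum
row 0: Σ corner-gray over 12 cells = 6726  → 70.8318
row 1: Σ corner-gray over 12 cells = 5611  → 59.0897
row 2: Σ corner-gray over 12 cells = 6370  → 67.0828
Σ rows: total corner-gray = 18707  → 197.0043 mm³

197.004


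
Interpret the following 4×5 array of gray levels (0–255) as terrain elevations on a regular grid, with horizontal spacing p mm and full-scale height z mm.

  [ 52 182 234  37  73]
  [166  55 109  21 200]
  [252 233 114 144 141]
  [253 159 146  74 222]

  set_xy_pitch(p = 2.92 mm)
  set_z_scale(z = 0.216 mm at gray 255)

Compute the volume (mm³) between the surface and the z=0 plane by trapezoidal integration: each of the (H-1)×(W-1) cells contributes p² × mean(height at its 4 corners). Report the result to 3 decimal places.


height_mm = gray/255 × 0.216; cell vol = 2.92² × mean(4 corners)
unit = 2.92² × 0.216 / (4×255) = 0.00180559 mm³ per gray-sum
row 0: Σ corner-gray over 4 cells = 1767  → 3.1905
row 1: Σ corner-gray over 4 cells = 2111  → 3.8116
row 2: Σ corner-gray over 4 cells = 2608  → 4.7090
Σ rows: total corner-gray = 6486  → 11.7111 mm³

11.711


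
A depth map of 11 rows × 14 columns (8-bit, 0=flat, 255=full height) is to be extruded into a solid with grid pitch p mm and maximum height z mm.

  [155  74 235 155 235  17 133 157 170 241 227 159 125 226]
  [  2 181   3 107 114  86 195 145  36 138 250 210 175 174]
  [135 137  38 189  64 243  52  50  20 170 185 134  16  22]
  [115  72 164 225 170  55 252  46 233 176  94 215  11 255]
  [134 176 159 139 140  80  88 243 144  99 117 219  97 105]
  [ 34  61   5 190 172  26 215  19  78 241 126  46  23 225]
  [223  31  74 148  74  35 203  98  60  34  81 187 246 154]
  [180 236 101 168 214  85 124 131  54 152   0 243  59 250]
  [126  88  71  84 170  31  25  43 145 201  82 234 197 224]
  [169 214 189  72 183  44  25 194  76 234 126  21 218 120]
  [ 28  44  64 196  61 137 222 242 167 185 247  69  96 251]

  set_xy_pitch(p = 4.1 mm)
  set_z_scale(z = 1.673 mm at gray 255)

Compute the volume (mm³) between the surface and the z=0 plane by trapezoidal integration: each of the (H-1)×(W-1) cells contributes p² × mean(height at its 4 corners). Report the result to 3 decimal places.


1839.198

height_mm = gray/255 × 1.673; cell vol = 4.1² × mean(4 corners)
unit = 4.1² × 1.673 / (4×255) = 0.0275717 mm³ per gray-sum
row 0: Σ corner-gray over 13 cells = 7693  → 212.1091
row 1: Σ corner-gray over 13 cells = 6209  → 171.1927
row 2: Σ corner-gray over 13 cells = 6549  → 180.5670
row 3: Σ corner-gray over 13 cells = 7437  → 205.0507
row 4: Σ corner-gray over 13 cells = 6304  → 173.8120
row 5: Σ corner-gray over 13 cells = 5582  → 153.9052
row 6: Σ corner-gray over 13 cells = 6483  → 178.7473
row 7: Σ corner-gray over 13 cells = 6656  → 183.5172
row 8: Σ corner-gray over 13 cells = 6573  → 181.2288
row 9: Σ corner-gray over 13 cells = 7220  → 199.0676
Σ rows: total corner-gray = 66706  → 1839.1976 mm³


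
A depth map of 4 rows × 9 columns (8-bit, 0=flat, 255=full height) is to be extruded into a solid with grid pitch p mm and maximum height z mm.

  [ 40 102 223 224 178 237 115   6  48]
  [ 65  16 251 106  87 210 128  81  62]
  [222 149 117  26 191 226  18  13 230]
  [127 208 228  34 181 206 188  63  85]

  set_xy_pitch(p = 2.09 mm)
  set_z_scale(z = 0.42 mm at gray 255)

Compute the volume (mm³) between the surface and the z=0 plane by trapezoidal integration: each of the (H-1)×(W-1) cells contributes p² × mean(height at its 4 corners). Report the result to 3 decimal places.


22.159

height_mm = gray/255 × 0.42; cell vol = 2.09² × mean(4 corners)
unit = 2.09² × 0.42 / (4×255) = 0.00179863 mm³ per gray-sum
row 0: Σ corner-gray over 8 cells = 4143  → 7.4517
row 1: Σ corner-gray over 8 cells = 3817  → 6.8654
row 2: Σ corner-gray over 8 cells = 4360  → 7.8420
Σ rows: total corner-gray = 12320  → 22.1591 mm³


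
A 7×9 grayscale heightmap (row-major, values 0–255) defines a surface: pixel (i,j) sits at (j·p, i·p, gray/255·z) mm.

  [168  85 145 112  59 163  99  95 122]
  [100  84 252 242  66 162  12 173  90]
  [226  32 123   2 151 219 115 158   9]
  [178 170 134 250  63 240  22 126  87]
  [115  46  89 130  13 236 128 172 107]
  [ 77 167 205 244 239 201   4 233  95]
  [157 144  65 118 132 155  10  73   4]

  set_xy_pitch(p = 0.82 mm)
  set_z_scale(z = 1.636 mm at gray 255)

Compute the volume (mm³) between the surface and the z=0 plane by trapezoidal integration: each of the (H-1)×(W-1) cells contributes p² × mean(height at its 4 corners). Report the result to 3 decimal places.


27.114

height_mm = gray/255 × 1.636; cell vol = 0.82² × mean(4 corners)
unit = 0.82² × 1.636 / (4×255) = 0.00107848 mm³ per gray-sum
row 0: Σ corner-gray over 8 cells = 3978  → 4.2902
row 1: Σ corner-gray over 8 cells = 4007  → 4.3215
row 2: Σ corner-gray over 8 cells = 4110  → 4.4325
row 3: Σ corner-gray over 8 cells = 4125  → 4.4487
row 4: Σ corner-gray over 8 cells = 4608  → 4.9696
row 5: Σ corner-gray over 8 cells = 4313  → 4.6515
Σ rows: total corner-gray = 25141  → 27.1140 mm³


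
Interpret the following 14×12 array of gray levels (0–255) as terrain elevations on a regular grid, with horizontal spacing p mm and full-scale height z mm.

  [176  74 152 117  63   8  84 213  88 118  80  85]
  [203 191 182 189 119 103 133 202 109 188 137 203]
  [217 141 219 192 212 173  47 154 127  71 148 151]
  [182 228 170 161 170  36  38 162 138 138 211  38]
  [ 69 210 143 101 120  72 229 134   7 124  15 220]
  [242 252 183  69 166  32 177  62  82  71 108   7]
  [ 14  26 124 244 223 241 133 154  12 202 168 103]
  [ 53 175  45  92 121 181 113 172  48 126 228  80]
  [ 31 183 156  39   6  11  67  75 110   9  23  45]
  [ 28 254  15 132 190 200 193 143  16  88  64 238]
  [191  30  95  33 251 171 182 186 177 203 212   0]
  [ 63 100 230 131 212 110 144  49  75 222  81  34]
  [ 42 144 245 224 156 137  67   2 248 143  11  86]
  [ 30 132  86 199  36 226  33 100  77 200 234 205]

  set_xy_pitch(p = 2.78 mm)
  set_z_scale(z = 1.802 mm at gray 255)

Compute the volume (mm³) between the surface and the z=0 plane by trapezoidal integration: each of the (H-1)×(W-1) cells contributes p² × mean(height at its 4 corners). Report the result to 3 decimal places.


height_mm = gray/255 × 1.802; cell vol = 2.78² × mean(4 corners)
unit = 2.78² × 1.802 / (4×255) = 0.0136535 mm³ per gray-sum
row 0: Σ corner-gray over 11 cells = 5767  → 78.7398
row 1: Σ corner-gray over 11 cells = 6848  → 93.4992
row 2: Σ corner-gray over 11 cells = 6460  → 88.2017
row 3: Σ corner-gray over 11 cells = 5723  → 78.1390
row 4: Σ corner-gray over 11 cells = 5252  → 71.7082
row 5: Σ corner-gray over 11 cells = 5824  → 79.5180
row 6: Σ corner-gray over 11 cells = 5906  → 80.6376
row 7: Σ corner-gray over 11 cells = 4169  → 56.9215
row 8: Σ corner-gray over 11 cells = 4290  → 58.5735
row 9: Σ corner-gray over 11 cells = 6127  → 83.6550
row 10: Σ corner-gray over 11 cells = 6076  → 82.9587
row 11: Σ corner-gray over 11 cells = 5687  → 77.6475
row 12: Σ corner-gray over 11 cells = 5763  → 78.6852
Σ rows: total corner-gray = 73892  → 1008.8849 mm³

1008.885


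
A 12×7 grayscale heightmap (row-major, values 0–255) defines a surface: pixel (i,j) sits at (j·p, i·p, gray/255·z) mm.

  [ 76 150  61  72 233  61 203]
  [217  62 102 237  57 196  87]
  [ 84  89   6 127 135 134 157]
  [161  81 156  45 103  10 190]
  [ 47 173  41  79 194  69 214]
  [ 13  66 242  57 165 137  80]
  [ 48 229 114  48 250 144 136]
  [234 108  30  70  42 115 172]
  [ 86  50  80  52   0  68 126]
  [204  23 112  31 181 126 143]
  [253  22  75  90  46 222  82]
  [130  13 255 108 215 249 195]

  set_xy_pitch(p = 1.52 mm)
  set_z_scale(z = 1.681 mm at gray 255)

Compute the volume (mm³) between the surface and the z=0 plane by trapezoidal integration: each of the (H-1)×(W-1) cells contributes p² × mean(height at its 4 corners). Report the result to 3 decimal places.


111.449

height_mm = gray/255 × 1.681; cell vol = 1.52² × mean(4 corners)
unit = 1.52² × 1.681 / (4×255) = 0.00380763 mm³ per gray-sum
row 0: Σ corner-gray over 6 cells = 3045  → 11.5942
row 1: Σ corner-gray over 6 cells = 2835  → 10.7946
row 2: Σ corner-gray over 6 cells = 2364  → 9.0012
row 3: Σ corner-gray over 6 cells = 2514  → 9.5724
row 4: Σ corner-gray over 6 cells = 2800  → 10.6614
row 5: Σ corner-gray over 6 cells = 3181  → 12.1121
row 6: Σ corner-gray over 6 cells = 2890  → 11.0041
row 7: Σ corner-gray over 6 cells = 1848  → 7.0365
row 8: Σ corner-gray over 6 cells = 2005  → 7.6343
row 9: Σ corner-gray over 6 cells = 2538  → 9.6638
row 10: Σ corner-gray over 6 cells = 3250  → 12.3748
Σ rows: total corner-gray = 29270  → 111.4493 mm³


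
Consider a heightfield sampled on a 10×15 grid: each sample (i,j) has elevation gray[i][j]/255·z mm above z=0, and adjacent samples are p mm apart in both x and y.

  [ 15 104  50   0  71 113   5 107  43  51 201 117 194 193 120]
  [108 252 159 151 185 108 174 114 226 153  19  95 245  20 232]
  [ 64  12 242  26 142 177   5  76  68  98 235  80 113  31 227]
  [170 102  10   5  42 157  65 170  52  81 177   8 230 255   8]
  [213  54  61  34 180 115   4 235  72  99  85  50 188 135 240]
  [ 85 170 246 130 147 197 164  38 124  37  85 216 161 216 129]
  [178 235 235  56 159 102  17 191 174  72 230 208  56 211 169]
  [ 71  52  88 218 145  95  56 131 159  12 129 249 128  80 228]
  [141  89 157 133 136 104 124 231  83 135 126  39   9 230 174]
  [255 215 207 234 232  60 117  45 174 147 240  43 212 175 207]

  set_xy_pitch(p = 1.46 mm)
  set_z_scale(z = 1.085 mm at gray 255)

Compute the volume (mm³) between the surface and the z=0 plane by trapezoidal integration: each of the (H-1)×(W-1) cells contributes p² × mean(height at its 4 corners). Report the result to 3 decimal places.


144.479

height_mm = gray/255 × 1.085; cell vol = 1.46² × mean(4 corners)
unit = 1.46² × 1.085 / (4×255) = 0.00226744 mm³ per gray-sum
row 0: Σ corner-gray over 14 cells = 6775  → 15.3619
row 1: Σ corner-gray over 14 cells = 7043  → 15.9696
row 2: Σ corner-gray over 14 cells = 5787  → 13.1217
row 3: Σ corner-gray over 14 cells = 5963  → 13.5207
row 4: Σ corner-gray over 14 cells = 7153  → 16.2190
row 5: Σ corner-gray over 14 cells = 8315  → 18.8537
row 6: Σ corner-gray over 14 cells = 7622  → 17.2824
row 7: Σ corner-gray over 14 cells = 6890  → 15.6226
row 8: Σ corner-gray over 14 cells = 8171  → 18.5272
Σ rows: total corner-gray = 63719  → 144.4788 mm³


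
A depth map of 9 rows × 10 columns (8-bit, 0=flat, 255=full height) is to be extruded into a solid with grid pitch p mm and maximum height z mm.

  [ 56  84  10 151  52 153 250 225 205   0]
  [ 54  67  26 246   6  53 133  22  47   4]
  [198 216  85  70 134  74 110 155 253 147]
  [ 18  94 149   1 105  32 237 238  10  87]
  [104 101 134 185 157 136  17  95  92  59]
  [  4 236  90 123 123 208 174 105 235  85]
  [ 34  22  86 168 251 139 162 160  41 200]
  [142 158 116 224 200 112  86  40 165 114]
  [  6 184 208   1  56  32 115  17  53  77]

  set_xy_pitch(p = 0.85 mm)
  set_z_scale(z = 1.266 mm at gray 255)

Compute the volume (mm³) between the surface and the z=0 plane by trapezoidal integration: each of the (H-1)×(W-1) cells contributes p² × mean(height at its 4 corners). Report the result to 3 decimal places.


30.352

height_mm = gray/255 × 1.266; cell vol = 0.85² × mean(4 corners)
unit = 0.85² × 1.266 / (4×255) = 0.00089675 mm³ per gray-sum
row 0: Σ corner-gray over 9 cells = 3574  → 3.2050
row 1: Σ corner-gray over 9 cells = 3797  → 3.4050
row 2: Σ corner-gray over 9 cells = 4376  → 3.9242
row 3: Σ corner-gray over 9 cells = 3834  → 3.4381
row 4: Σ corner-gray over 9 cells = 4674  → 4.1914
row 5: Σ corner-gray over 9 cells = 4969  → 4.4560
row 6: Σ corner-gray over 9 cells = 4750  → 4.2596
row 7: Σ corner-gray over 9 cells = 3873  → 3.4731
Σ rows: total corner-gray = 33847  → 30.3523 mm³


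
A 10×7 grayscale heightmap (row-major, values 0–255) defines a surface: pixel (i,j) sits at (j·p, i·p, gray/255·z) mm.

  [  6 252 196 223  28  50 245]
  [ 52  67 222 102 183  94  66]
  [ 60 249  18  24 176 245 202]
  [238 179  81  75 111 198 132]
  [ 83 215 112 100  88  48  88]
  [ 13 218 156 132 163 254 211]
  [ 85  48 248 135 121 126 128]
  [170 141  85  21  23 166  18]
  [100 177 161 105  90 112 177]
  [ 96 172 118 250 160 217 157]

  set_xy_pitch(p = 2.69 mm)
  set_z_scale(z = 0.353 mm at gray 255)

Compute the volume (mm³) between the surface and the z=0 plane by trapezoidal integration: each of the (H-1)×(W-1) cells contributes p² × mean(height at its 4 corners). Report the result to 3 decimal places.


71.517

height_mm = gray/255 × 0.353; cell vol = 2.69² × mean(4 corners)
unit = 2.69² × 0.353 / (4×255) = 0.00250426 mm³ per gray-sum
row 0: Σ corner-gray over 6 cells = 3203  → 8.0211
row 1: Σ corner-gray over 6 cells = 3140  → 7.8634
row 2: Σ corner-gray over 6 cells = 3344  → 8.3742
row 3: Σ corner-gray over 6 cells = 2955  → 7.4001
row 4: Σ corner-gray over 6 cells = 3367  → 8.4318
row 5: Σ corner-gray over 6 cells = 3639  → 9.1130
row 6: Σ corner-gray over 6 cells = 2629  → 6.5837
row 7: Σ corner-gray over 6 cells = 2627  → 6.5787
row 8: Σ corner-gray over 6 cells = 3654  → 9.1506
Σ rows: total corner-gray = 28558  → 71.5166 mm³


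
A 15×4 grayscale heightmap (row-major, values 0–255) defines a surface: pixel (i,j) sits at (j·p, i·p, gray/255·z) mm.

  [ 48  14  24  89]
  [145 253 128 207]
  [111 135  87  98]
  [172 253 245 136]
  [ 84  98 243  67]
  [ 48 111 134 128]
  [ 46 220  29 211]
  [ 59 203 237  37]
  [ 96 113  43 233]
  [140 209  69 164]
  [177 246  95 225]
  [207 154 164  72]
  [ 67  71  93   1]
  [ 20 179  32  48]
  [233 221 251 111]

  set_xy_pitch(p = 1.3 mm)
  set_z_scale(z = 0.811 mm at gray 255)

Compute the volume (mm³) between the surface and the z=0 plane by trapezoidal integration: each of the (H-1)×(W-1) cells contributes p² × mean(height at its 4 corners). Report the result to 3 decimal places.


height_mm = gray/255 × 0.811; cell vol = 1.3² × mean(4 corners)
unit = 1.3² × 0.811 / (4×255) = 0.00134372 mm³ per gray-sum
row 0: Σ corner-gray over 3 cells = 1327  → 1.7831
row 1: Σ corner-gray over 3 cells = 1767  → 2.3743
row 2: Σ corner-gray over 3 cells = 1957  → 2.6297
row 3: Σ corner-gray over 3 cells = 2137  → 2.8715
row 4: Σ corner-gray over 3 cells = 1499  → 2.0142
row 5: Σ corner-gray over 3 cells = 1421  → 1.9094
row 6: Σ corner-gray over 3 cells = 1731  → 2.3260
row 7: Σ corner-gray over 3 cells = 1617  → 2.1728
row 8: Σ corner-gray over 3 cells = 1501  → 2.0169
row 9: Σ corner-gray over 3 cells = 1944  → 2.6122
row 10: Σ corner-gray over 3 cells = 1999  → 2.6861
row 11: Σ corner-gray over 3 cells = 1311  → 1.7616
row 12: Σ corner-gray over 3 cells = 886  → 1.1905
row 13: Σ corner-gray over 3 cells = 1778  → 2.3891
Σ rows: total corner-gray = 22875  → 30.7375 mm³

30.737


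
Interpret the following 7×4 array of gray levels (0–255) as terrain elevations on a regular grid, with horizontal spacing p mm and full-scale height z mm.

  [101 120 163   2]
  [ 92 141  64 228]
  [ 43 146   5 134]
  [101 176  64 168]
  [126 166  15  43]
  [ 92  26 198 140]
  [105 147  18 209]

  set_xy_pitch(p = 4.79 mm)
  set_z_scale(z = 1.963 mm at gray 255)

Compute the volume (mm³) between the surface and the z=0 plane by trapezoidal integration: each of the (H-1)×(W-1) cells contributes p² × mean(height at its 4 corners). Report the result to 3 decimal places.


height_mm = gray/255 × 1.963; cell vol = 4.79² × mean(4 corners)
unit = 4.79² × 1.963 / (4×255) = 0.0441561 mm³ per gray-sum
row 0: Σ corner-gray over 3 cells = 1399  → 61.7744
row 1: Σ corner-gray over 3 cells = 1209  → 53.3848
row 2: Σ corner-gray over 3 cells = 1228  → 54.2237
row 3: Σ corner-gray over 3 cells = 1280  → 56.5199
row 4: Σ corner-gray over 3 cells = 1211  → 53.4731
row 5: Σ corner-gray over 3 cells = 1324  → 58.4627
Σ rows: total corner-gray = 7651  → 337.8387 mm³

337.839


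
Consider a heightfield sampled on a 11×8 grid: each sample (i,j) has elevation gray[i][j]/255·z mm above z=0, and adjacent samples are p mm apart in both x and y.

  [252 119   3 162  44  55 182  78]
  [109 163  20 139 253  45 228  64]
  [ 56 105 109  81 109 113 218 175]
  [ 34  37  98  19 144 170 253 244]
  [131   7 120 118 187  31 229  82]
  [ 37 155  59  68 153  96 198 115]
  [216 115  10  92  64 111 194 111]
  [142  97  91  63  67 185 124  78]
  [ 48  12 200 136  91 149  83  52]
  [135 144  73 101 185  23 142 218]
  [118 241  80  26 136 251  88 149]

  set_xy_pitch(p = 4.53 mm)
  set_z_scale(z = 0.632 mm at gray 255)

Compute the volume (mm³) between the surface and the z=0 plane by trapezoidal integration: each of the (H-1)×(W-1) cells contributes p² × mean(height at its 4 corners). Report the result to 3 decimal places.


414.163

height_mm = gray/255 × 0.632; cell vol = 4.53² × mean(4 corners)
unit = 4.53² × 0.632 / (4×255) = 0.0127149 mm³ per gray-sum
row 0: Σ corner-gray over 7 cells = 3329  → 42.3279
row 1: Σ corner-gray over 7 cells = 3570  → 45.3922
row 2: Σ corner-gray over 7 cells = 3421  → 43.4977
row 3: Σ corner-gray over 7 cells = 3317  → 42.1754
row 4: Σ corner-gray over 7 cells = 3207  → 40.7767
row 5: Σ corner-gray over 7 cells = 3109  → 39.5307
row 6: Σ corner-gray over 7 cells = 2973  → 37.8014
row 7: Σ corner-gray over 7 cells = 2916  → 37.0767
row 8: Σ corner-gray over 7 cells = 3131  → 39.8104
row 9: Σ corner-gray over 7 cells = 3600  → 45.7737
Σ rows: total corner-gray = 32573  → 414.1628 mm³


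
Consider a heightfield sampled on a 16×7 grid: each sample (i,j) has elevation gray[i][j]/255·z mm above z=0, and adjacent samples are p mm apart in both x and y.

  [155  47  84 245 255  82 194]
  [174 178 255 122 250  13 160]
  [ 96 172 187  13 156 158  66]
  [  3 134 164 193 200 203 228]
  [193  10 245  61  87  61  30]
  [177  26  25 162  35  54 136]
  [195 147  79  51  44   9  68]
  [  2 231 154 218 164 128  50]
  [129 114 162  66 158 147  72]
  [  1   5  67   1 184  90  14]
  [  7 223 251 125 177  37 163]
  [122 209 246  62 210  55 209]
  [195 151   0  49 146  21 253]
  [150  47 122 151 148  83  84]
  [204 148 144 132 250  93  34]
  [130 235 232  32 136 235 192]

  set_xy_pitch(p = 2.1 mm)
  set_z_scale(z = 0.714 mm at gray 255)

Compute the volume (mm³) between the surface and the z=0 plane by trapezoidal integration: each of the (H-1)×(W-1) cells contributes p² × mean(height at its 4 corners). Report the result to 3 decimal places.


138.665

height_mm = gray/255 × 0.714; cell vol = 2.1² × mean(4 corners)
unit = 2.1² × 0.714 / (4×255) = 0.003087 mm³ per gray-sum
row 0: Σ corner-gray over 6 cells = 3745  → 11.5608
row 1: Σ corner-gray over 6 cells = 3504  → 10.8168
row 2: Σ corner-gray over 6 cells = 3553  → 10.9681
row 3: Σ corner-gray over 6 cells = 3170  → 9.7858
row 4: Σ corner-gray over 6 cells = 2068  → 6.3839
row 5: Σ corner-gray over 6 cells = 1840  → 5.6801
row 6: Σ corner-gray over 6 cells = 2765  → 8.5356
row 7: Σ corner-gray over 6 cells = 3337  → 10.3013
row 8: Σ corner-gray over 6 cells = 2204  → 6.8037
row 9: Σ corner-gray over 6 cells = 2505  → 7.7329
row 10: Σ corner-gray over 6 cells = 3691  → 11.3941
row 11: Σ corner-gray over 6 cells = 3077  → 9.4987
row 12: Σ corner-gray over 6 cells = 2518  → 7.7731
row 13: Σ corner-gray over 6 cells = 3108  → 9.5944
row 14: Σ corner-gray over 6 cells = 3834  → 11.8356
Σ rows: total corner-gray = 44919  → 138.6650 mm³


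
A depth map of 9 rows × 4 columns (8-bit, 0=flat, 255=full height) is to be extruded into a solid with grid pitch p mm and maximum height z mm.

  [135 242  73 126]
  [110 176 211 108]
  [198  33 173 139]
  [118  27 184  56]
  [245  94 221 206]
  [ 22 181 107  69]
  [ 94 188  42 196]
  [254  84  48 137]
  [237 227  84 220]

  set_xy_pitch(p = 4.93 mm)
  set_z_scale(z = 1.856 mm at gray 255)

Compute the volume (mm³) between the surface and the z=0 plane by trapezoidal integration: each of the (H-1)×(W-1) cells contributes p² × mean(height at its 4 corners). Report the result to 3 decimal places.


height_mm = gray/255 × 1.856; cell vol = 4.93² × mean(4 corners)
unit = 4.93² × 1.856 / (4×255) = 0.0442254 mm³ per gray-sum
row 0: Σ corner-gray over 3 cells = 1883  → 83.2764
row 1: Σ corner-gray over 3 cells = 1741  → 76.9964
row 2: Σ corner-gray over 3 cells = 1345  → 59.4831
row 3: Σ corner-gray over 3 cells = 1677  → 74.1660
row 4: Σ corner-gray over 3 cells = 1748  → 77.3060
row 5: Σ corner-gray over 3 cells = 1417  → 62.6674
row 6: Σ corner-gray over 3 cells = 1405  → 62.1367
row 7: Σ corner-gray over 3 cells = 1734  → 76.6868
Σ rows: total corner-gray = 12950  → 572.7188 mm³

572.719


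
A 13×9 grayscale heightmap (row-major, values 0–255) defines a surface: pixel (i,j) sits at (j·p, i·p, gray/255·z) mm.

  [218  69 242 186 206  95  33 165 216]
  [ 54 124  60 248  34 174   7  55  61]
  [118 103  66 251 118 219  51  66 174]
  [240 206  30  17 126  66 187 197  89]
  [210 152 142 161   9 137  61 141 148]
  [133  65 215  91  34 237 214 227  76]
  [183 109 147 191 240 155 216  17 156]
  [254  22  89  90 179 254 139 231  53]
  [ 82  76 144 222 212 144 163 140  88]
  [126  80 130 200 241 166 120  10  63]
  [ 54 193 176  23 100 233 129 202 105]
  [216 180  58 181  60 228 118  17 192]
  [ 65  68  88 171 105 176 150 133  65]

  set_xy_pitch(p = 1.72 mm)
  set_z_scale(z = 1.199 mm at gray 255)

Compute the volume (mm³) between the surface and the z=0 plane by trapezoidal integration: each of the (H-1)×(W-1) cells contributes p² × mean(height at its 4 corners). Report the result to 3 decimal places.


178.580

height_mm = gray/255 × 1.199; cell vol = 1.72² × mean(4 corners)
unit = 1.72² × 1.199 / (4×255) = 0.00347757 mm³ per gray-sum
row 0: Σ corner-gray over 8 cells = 3945  → 13.7190
row 1: Σ corner-gray over 8 cells = 3559  → 12.3767
row 2: Σ corner-gray over 8 cells = 4027  → 14.0042
row 3: Σ corner-gray over 8 cells = 3951  → 13.7399
row 4: Σ corner-gray over 8 cells = 4339  → 15.0892
row 5: Σ corner-gray over 8 cells = 4864  → 16.9149
row 6: Σ corner-gray over 8 cells = 4804  → 16.7062
row 7: Σ corner-gray over 8 cells = 4687  → 16.2994
row 8: Σ corner-gray over 8 cells = 4455  → 15.4926
row 9: Σ corner-gray over 8 cells = 4354  → 15.1413
row 10: Σ corner-gray over 8 cells = 4363  → 15.1726
row 11: Σ corner-gray over 8 cells = 4004  → 13.9242
Σ rows: total corner-gray = 51352  → 178.5802 mm³
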